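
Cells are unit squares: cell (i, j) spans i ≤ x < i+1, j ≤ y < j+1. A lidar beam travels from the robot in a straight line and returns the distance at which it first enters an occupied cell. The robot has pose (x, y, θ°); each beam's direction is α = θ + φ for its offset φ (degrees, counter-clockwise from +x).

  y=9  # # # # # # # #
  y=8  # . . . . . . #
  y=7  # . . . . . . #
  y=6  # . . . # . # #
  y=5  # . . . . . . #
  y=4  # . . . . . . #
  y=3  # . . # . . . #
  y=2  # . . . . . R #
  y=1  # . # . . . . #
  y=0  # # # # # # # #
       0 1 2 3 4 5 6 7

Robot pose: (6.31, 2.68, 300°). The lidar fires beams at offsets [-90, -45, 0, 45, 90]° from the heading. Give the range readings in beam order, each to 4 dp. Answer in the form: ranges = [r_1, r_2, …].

beam 1: φ=-90°, α=210°
  direction (-0.8660, -0.5000); cell (6,2); t to first gridline: x 0.3580, y 1.3600 (then +1.1547 / +2.0000)
    (5,2) via x @ 0.3580
    (5,1) via y @ 1.3600
    (4,1) via x @ 1.5127
    (3,1) via x @ 2.6674
    (3,0) via y @ 3.3600  # hit
  → r_1 = 3.3600
beam 2: φ=-45°, α=255°
  direction (-0.2588, -0.9659); cell (6,2); t to first gridline: x 1.1977, y 0.7040 (then +3.8637 / +1.0353)
    (6,1) via y @ 0.7040
    (5,1) via x @ 1.1977
    (5,0) via y @ 1.7393  # hit
  → r_2 = 1.7393
beam 3: φ=0°, α=300°
  direction (0.5000, -0.8660); cell (6,2); t to first gridline: x 1.3800, y 0.7852 (then +2.0000 / +1.1547)
    (6,1) via y @ 0.7852
    (7,1) via x @ 1.3800  # hit
  → r_3 = 1.3800
beam 4: φ=45°, α=345°
  direction (0.9659, -0.2588); cell (6,2); t to first gridline: x 0.7143, y 2.6273 (then +1.0353 / +3.8637)
    (7,2) via x @ 0.7143  # hit
  → r_4 = 0.7143
beam 5: φ=90°, α=30°
  direction (0.8660, 0.5000); cell (6,2); t to first gridline: x 0.7967, y 0.6400 (then +1.1547 / +2.0000)
    (6,3) via y @ 0.6400
    (7,3) via x @ 0.7967  # hit
  → r_5 = 0.7967

ranges = [3.3600, 1.7393, 1.3800, 0.7143, 0.7967]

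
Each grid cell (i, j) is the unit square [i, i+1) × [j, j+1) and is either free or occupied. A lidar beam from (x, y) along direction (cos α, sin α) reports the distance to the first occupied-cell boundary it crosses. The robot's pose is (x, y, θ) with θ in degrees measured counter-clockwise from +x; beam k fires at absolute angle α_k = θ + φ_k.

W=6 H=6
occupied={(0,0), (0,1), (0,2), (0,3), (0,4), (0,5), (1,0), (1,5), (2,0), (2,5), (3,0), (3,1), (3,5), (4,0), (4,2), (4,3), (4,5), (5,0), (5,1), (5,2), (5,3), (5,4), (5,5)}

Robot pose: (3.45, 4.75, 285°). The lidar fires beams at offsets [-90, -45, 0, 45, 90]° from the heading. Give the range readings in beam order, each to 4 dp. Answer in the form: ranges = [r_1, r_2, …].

ranges = [2.5364, 4.3301, 2.1250, 1.5000, 0.9659]

beam 1: φ=-90°, α=195°
  dir = (cos 195°, sin 195°) = (-0.9659, -0.2588); from cell (3,4)
  next x-line at t=0.4659, next y-line at t=2.8978; Δt_x=1.0353, Δt_y=3.8637
    x: enter (2,4) at t=0.4659
    x: enter (1,4) at t=1.5012
    x: enter (0,4) at t=2.5364 ← occupied
  → r_1 = 2.5364
beam 2: φ=-45°, α=240°
  dir = (cos 240°, sin 240°) = (-0.5000, -0.8660); from cell (3,4)
  next x-line at t=0.9000, next y-line at t=0.8660; Δt_x=2.0000, Δt_y=1.1547
    y: enter (3,3) at t=0.8660
    x: enter (2,3) at t=0.9000
    y: enter (2,2) at t=2.0207
    x: enter (1,2) at t=2.9000
    y: enter (1,1) at t=3.1754
    y: enter (1,0) at t=4.3301 ← occupied
  → r_2 = 4.3301
beam 3: φ=0°, α=285°
  dir = (cos 285°, sin 285°) = (0.2588, -0.9659); from cell (3,4)
  next x-line at t=2.1250, next y-line at t=0.7765; Δt_x=3.8637, Δt_y=1.0353
    y: enter (3,3) at t=0.7765
    y: enter (3,2) at t=1.8117
    x: enter (4,2) at t=2.1250 ← occupied
  → r_3 = 2.1250
beam 4: φ=45°, α=330°
  dir = (cos 330°, sin 330°) = (0.8660, -0.5000); from cell (3,4)
  next x-line at t=0.6351, next y-line at t=1.5000; Δt_x=1.1547, Δt_y=2.0000
    x: enter (4,4) at t=0.6351
    y: enter (4,3) at t=1.5000 ← occupied
  → r_4 = 1.5000
beam 5: φ=90°, α=15°
  dir = (cos 15°, sin 15°) = (0.9659, 0.2588); from cell (3,4)
  next x-line at t=0.5694, next y-line at t=0.9659; Δt_x=1.0353, Δt_y=3.8637
    x: enter (4,4) at t=0.5694
    y: enter (4,5) at t=0.9659 ← occupied
  → r_5 = 0.9659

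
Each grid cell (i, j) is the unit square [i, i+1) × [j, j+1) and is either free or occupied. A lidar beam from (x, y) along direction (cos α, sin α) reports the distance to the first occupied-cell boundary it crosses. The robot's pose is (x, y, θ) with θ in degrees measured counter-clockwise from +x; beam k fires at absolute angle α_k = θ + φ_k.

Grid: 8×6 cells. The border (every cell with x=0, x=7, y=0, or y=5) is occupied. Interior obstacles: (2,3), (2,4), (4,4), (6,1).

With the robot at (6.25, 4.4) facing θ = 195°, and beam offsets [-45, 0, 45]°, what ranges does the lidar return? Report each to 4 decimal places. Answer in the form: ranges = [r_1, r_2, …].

ranges = [1.2000, 1.2941, 3.9260]

beam 1: φ=-45°, α=150°
  dir = (cos 150°, sin 150°) = (-0.8660, 0.5000); from cell (6,4)
  next x-line at t=0.2887, next y-line at t=1.2000; Δt_x=1.1547, Δt_y=2.0000
    x: enter (5,4) at t=0.2887
    y: enter (5,5) at t=1.2000 ← occupied
  → r_1 = 1.2000
beam 2: φ=0°, α=195°
  dir = (cos 195°, sin 195°) = (-0.9659, -0.2588); from cell (6,4)
  next x-line at t=0.2588, next y-line at t=1.5455; Δt_x=1.0353, Δt_y=3.8637
    x: enter (5,4) at t=0.2588
    x: enter (4,4) at t=1.2941 ← occupied
  → r_2 = 1.2941
beam 3: φ=45°, α=240°
  dir = (cos 240°, sin 240°) = (-0.5000, -0.8660); from cell (6,4)
  next x-line at t=0.5000, next y-line at t=0.4619; Δt_x=2.0000, Δt_y=1.1547
    y: enter (6,3) at t=0.4619
    x: enter (5,3) at t=0.5000
    y: enter (5,2) at t=1.6166
    x: enter (4,2) at t=2.5000
    y: enter (4,1) at t=2.7713
    y: enter (4,0) at t=3.9260 ← occupied
  → r_3 = 3.9260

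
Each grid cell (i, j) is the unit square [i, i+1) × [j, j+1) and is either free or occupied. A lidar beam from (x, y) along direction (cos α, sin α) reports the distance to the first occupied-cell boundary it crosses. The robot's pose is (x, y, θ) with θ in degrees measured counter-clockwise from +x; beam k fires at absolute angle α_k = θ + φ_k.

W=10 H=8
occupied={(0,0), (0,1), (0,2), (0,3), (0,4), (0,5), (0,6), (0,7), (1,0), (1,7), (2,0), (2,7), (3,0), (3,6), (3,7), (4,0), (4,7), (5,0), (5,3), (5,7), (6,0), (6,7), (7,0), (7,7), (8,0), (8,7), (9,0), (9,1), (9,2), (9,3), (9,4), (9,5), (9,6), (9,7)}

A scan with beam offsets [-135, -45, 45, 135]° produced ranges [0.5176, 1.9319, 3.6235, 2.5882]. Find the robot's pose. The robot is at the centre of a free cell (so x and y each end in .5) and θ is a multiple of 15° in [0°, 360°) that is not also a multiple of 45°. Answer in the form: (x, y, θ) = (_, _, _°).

(x, y, θ) = (1.5, 4.5, 300°)

Enumerate (i+0.5, j+0.5, θ) over the 46 free cells and 16 admissible headings. For each, cast all 4 beams and compare to the given ranges.
  (1.5, 1.5, 30°): beam 3 = 5.6940 ≠ 3.6235 ✗
  (5.5, 6.5, 300°): beam 1 = 1.5529 ≠ 0.5176 ✗
  (2.5, 5.5, 285°): beam 1 = 1.7321 ≠ 0.5176 ✗
  (1.5, 5.5, 60°): beam 1 = 4.6587 ≠ 0.5176 ✗
  …
  (1.5, 4.5, 300°): r_1=0.5176, r_2=1.9319, r_3=3.6235, r_4=2.5882 — all match ✓
Unique over the lattice → pose = (1.5, 4.5, 300°).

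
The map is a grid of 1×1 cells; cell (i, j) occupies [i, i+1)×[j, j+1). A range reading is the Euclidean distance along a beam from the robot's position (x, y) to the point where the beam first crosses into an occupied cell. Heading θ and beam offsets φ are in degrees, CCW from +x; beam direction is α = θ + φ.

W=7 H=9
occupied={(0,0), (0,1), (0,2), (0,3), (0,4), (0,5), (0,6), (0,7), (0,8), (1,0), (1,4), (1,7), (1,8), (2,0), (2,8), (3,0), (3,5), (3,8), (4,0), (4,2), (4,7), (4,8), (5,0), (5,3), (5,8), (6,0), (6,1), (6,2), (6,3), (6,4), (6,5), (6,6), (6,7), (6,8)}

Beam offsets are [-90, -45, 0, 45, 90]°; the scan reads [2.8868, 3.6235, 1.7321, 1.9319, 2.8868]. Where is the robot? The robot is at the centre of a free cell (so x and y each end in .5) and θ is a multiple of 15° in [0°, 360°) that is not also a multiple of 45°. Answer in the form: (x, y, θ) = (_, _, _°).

Enumerate (i+0.5, j+0.5, θ) over the 29 free cells and 16 admissible headings. For each, cast all 5 beams and compare to the given ranges.
  (4.5, 3.5, 345°): beam 1 = 0.5176 ≠ 2.8868 ✗
  (3.5, 1.5, 330°): beam 1 = 0.5774 ≠ 2.8868 ✗
  (3.5, 1.5, 195°): beam 1 = 5.7956 ≠ 2.8868 ✗
  (2.5, 1.5, 240°): beam 1 = 1.7321 ≠ 2.8868 ✗
  (1.5, 6.5, 15°): beam 1 = 1.5529 ≠ 2.8868 ✗
  …
  (3.5, 4.5, 300°): r_1=2.8868, r_2=3.6235, r_3=1.7321, r_4=1.9319, r_5=2.8868 — all match ✓
No second candidate reproduces the full scan.

(x, y, θ) = (3.5, 4.5, 300°)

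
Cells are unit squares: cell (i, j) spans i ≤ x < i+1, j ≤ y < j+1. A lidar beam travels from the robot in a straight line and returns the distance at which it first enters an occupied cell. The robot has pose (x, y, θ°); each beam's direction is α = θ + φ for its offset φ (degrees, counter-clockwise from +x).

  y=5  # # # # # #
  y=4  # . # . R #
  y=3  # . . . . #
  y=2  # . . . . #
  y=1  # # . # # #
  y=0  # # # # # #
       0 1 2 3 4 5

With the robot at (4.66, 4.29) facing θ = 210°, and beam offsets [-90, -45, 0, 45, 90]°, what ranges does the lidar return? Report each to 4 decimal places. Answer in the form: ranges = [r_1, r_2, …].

beam 1: φ=-90°, α=120°
  cosα=-0.5000 sinα=0.8660 | (4,4) | tMaxX 1.3200 tMaxY 0.8198 | tΔX 2.0000 tΔY 1.1547
    t=0.8198 [y] (4,5) — stop
  → r_1 = 0.8198
beam 2: φ=-45°, α=165°
  cosα=-0.9659 sinα=0.2588 | (4,4) | tMaxX 0.6833 tMaxY 2.7432 | tΔX 1.0353 tΔY 3.8637
    t=0.6833 [x] (3,4)
    t=1.7186 [x] (2,4) — stop
  → r_2 = 1.7186
beam 3: φ=0°, α=210°
  cosα=-0.8660 sinα=-0.5000 | (4,4) | tMaxX 0.7621 tMaxY 0.5800 | tΔX 1.1547 tΔY 2.0000
    t=0.5800 [y] (4,3)
    t=0.7621 [x] (3,3)
    t=1.9168 [x] (2,3)
    t=2.5800 [y] (2,2)
    t=3.0715 [x] (1,2)
    t=4.2262 [x] (0,2) — stop
  → r_3 = 4.2262
beam 4: φ=45°, α=255°
  cosα=-0.2588 sinα=-0.9659 | (4,4) | tMaxX 2.5500 tMaxY 0.3002 | tΔX 3.8637 tΔY 1.0353
    t=0.3002 [y] (4,3)
    t=1.3355 [y] (4,2)
    t=2.3708 [y] (4,1) — stop
  → r_4 = 2.3708
beam 5: φ=90°, α=300°
  cosα=0.5000 sinα=-0.8660 | (4,4) | tMaxX 0.6800 tMaxY 0.3349 | tΔX 2.0000 tΔY 1.1547
    t=0.3349 [y] (4,3)
    t=0.6800 [x] (5,3) — stop
  → r_5 = 0.6800

ranges = [0.8198, 1.7186, 4.2262, 2.3708, 0.6800]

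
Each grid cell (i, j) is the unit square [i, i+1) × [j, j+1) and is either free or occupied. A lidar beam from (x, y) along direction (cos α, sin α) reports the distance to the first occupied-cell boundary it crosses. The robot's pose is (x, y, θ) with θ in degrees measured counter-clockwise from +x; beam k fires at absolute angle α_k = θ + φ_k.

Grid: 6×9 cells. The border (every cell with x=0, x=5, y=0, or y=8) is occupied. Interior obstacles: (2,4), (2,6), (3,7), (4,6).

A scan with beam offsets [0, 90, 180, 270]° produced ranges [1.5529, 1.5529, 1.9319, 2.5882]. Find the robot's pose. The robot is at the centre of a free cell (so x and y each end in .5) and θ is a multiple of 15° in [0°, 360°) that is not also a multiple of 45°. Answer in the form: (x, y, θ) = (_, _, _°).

(x, y, θ) = (3.5, 2.5, 285°)

The pose lattice has 24·16 = 384 candidates. Test each by forward raycasting.
  (4.5, 4.5, 240°): beam 1 = 4.0415 ≠ 1.5529 ✗
  (4.5, 1.5, 75°): beam 1 = 1.9319 ≠ 1.5529 ✗
  (4.5, 5.5, 330°): beam 1 = 0.5774 ≠ 1.5529 ✗
  (2.5, 1.5, 240°): beam 1 = 0.5774 ≠ 1.5529 ✗
  (1.5, 6.5, 15°): beam 1 = 0.5176 ≠ 1.5529 ✗
  …
  (3.5, 2.5, 285°): r_1=1.5529, r_2=1.5529, r_3=1.9319, r_4=2.5882 — all match ✓
Only this pose fits every beam.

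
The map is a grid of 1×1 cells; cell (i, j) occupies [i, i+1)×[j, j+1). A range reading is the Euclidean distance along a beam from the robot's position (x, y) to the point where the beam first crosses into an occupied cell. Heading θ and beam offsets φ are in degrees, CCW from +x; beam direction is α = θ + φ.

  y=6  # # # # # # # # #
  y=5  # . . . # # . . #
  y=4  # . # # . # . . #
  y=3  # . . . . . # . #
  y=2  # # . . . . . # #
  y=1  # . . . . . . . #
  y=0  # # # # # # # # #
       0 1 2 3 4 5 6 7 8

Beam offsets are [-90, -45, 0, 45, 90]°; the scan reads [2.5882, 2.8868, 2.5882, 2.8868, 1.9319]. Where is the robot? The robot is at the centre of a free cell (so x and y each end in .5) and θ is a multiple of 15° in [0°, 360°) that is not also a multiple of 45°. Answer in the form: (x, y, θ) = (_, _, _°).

Enumerate (i+0.5, j+0.5, θ) over the 27 free cells and 16 admissible headings. For each, cast all 5 beams and compare to the given ranges.
  (6.5, 4.5, 105°): beam 1 = 1.5529 ≠ 2.5882 ✗
  (4.5, 4.5, 30°): beam 1 = 4.0415 ≠ 2.5882 ✗
  (2.5, 3.5, 60°): beam 1 = 5.0000 ≠ 2.5882 ✗
  (7.5, 3.5, 165°): beam 1 = 1.9319 ≠ 2.5882 ✗
  …
  (4.5, 1.5, 105°): r_1=2.5882, r_2=2.8868, r_3=2.5882, r_4=2.8868, r_5=1.9319 — all match ✓
Unique over the lattice → pose = (4.5, 1.5, 105°).

(x, y, θ) = (4.5, 1.5, 105°)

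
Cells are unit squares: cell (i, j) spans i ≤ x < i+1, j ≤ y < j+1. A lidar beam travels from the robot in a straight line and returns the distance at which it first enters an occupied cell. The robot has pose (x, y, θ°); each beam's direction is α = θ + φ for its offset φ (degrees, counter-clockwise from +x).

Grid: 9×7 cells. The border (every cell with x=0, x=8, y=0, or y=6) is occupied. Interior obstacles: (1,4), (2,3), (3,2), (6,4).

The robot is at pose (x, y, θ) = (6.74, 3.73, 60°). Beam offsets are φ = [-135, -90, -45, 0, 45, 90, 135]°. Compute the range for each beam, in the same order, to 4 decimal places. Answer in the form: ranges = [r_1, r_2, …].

beam 1: φ=-135°, α=285°
  d=(0.2588,-0.9659)  start (6,3)  tX=1.0046 tY=0.7558  stride 1/|dx|=3.8637 1/|dy|=1.0353
    cross y-line → (6,2), t=0.7558
    cross x-line → (7,2), t=1.0046
    cross y-line → (7,1), t=1.7910
    cross y-line → (7,0), t=2.8263 (wall)
  → r_1 = 2.8263
beam 2: φ=-90°, α=330°
  d=(0.8660,-0.5000)  start (6,3)  tX=0.3002 tY=1.4600  stride 1/|dx|=1.1547 1/|dy|=2.0000
    cross x-line → (7,3), t=0.3002
    cross x-line → (8,3), t=1.4549 (wall)
  → r_2 = 1.4549
beam 3: φ=-45°, α=15°
  d=(0.9659,0.2588)  start (6,3)  tX=0.2692 tY=1.0432  stride 1/|dx|=1.0353 1/|dy|=3.8637
    cross x-line → (7,3), t=0.2692
    cross y-line → (7,4), t=1.0432
    cross x-line → (8,4), t=1.3044 (wall)
  → r_3 = 1.3044
beam 4: φ=0°, α=60°
  d=(0.5000,0.8660)  start (6,3)  tX=0.5200 tY=0.3118  stride 1/|dx|=2.0000 1/|dy|=1.1547
    cross y-line → (6,4), t=0.3118 (wall)
  → r_4 = 0.3118
beam 5: φ=45°, α=105°
  d=(-0.2588,0.9659)  start (6,3)  tX=2.8591 tY=0.2795  stride 1/|dx|=3.8637 1/|dy|=1.0353
    cross y-line → (6,4), t=0.2795 (wall)
  → r_5 = 0.2795
beam 6: φ=90°, α=150°
  d=(-0.8660,0.5000)  start (6,3)  tX=0.8545 tY=0.5400  stride 1/|dx|=1.1547 1/|dy|=2.0000
    cross y-line → (6,4), t=0.5400 (wall)
  → r_6 = 0.5400
beam 7: φ=135°, α=195°
  d=(-0.9659,-0.2588)  start (6,3)  tX=0.7661 tY=2.8205  stride 1/|dx|=1.0353 1/|dy|=3.8637
    cross x-line → (5,3), t=0.7661
    cross x-line → (4,3), t=1.8014
    cross y-line → (4,2), t=2.8205
    cross x-line → (3,2), t=2.8367 (wall)
  → r_7 = 2.8367

ranges = [2.8263, 1.4549, 1.3044, 0.3118, 0.2795, 0.5400, 2.8367]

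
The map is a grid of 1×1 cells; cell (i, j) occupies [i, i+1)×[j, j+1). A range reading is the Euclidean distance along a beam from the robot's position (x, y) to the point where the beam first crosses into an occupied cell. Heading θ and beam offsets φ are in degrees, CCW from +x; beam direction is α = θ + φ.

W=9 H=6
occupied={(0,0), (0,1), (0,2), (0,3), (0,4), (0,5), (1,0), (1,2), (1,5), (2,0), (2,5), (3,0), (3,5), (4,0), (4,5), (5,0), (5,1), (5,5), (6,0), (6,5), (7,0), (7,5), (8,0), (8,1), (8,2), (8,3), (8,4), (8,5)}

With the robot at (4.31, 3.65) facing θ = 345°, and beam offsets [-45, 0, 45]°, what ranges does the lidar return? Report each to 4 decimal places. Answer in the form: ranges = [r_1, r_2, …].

ranges = [1.9053, 3.8202, 2.7000]

beam 1: φ=-45°, α=300°
  dir = (cos 300°, sin 300°) = (0.5000, -0.8660); from cell (4,3)
  next x-line at t=1.3800, next y-line at t=0.7506; Δt_x=2.0000, Δt_y=1.1547
    y: enter (4,2) at t=0.7506
    x: enter (5,2) at t=1.3800
    y: enter (5,1) at t=1.9053 ← occupied
  → r_1 = 1.9053
beam 2: φ=0°, α=345°
  dir = (cos 345°, sin 345°) = (0.9659, -0.2588); from cell (4,3)
  next x-line at t=0.7143, next y-line at t=2.5114; Δt_x=1.0353, Δt_y=3.8637
    x: enter (5,3) at t=0.7143
    x: enter (6,3) at t=1.7496
    y: enter (6,2) at t=2.5114
    x: enter (7,2) at t=2.7849
    x: enter (8,2) at t=3.8202 ← occupied
  → r_2 = 3.8202
beam 3: φ=45°, α=30°
  dir = (cos 30°, sin 30°) = (0.8660, 0.5000); from cell (4,3)
  next x-line at t=0.7967, next y-line at t=0.7000; Δt_x=1.1547, Δt_y=2.0000
    y: enter (4,4) at t=0.7000
    x: enter (5,4) at t=0.7967
    x: enter (6,4) at t=1.9514
    y: enter (6,5) at t=2.7000 ← occupied
  → r_3 = 2.7000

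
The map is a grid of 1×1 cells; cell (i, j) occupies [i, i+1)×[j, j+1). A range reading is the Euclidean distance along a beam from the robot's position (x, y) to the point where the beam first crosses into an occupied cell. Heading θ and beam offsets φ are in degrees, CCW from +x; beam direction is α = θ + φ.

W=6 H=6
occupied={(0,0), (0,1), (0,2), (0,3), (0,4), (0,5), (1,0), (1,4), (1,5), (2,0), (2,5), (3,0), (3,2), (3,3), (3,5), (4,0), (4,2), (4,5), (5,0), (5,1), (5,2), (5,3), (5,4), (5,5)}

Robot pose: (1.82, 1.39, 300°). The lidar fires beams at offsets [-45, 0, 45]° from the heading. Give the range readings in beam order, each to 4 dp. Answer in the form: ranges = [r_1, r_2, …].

beam 1: φ=-45°, α=255°
  cosα=-0.2588 sinα=-0.9659 | (1,1) | tMaxX 3.1682 tMaxY 0.4038 | tΔX 3.8637 tΔY 1.0353
    t=0.4038 [y] (1,0) — stop
  → r_1 = 0.4038
beam 2: φ=0°, α=300°
  cosα=0.5000 sinα=-0.8660 | (1,1) | tMaxX 0.3600 tMaxY 0.4503 | tΔX 2.0000 tΔY 1.1547
    t=0.3600 [x] (2,1)
    t=0.4503 [y] (2,0) — stop
  → r_2 = 0.4503
beam 3: φ=45°, α=345°
  cosα=0.9659 sinα=-0.2588 | (1,1) | tMaxX 0.1863 tMaxY 1.5068 | tΔX 1.0353 tΔY 3.8637
    t=0.1863 [x] (2,1)
    t=1.2216 [x] (3,1)
    t=1.5068 [y] (3,0) — stop
  → r_3 = 1.5068

ranges = [0.4038, 0.4503, 1.5068]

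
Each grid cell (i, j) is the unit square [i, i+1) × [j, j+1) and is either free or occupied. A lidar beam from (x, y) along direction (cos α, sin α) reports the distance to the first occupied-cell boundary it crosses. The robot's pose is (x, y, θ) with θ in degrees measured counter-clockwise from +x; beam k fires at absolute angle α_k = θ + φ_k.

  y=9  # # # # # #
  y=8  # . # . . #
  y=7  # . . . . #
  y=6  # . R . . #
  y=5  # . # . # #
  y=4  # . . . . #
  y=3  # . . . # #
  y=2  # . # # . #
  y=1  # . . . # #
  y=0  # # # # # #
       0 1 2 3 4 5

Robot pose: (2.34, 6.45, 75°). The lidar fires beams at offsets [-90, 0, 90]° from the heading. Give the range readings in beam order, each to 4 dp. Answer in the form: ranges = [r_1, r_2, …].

ranges = [1.7387, 1.6047, 1.3873]

beam 1: φ=-90°, α=345°
  dir = (cos 345°, sin 345°) = (0.9659, -0.2588); from cell (2,6)
  next x-line at t=0.6833, next y-line at t=1.7387; Δt_x=1.0353, Δt_y=3.8637
    x: enter (3,6) at t=0.6833
    x: enter (4,6) at t=1.7186
    y: enter (4,5) at t=1.7387 ← occupied
  → r_1 = 1.7387
beam 2: φ=0°, α=75°
  dir = (cos 75°, sin 75°) = (0.2588, 0.9659); from cell (2,6)
  next x-line at t=2.5500, next y-line at t=0.5694; Δt_x=3.8637, Δt_y=1.0353
    y: enter (2,7) at t=0.5694
    y: enter (2,8) at t=1.6047 ← occupied
  → r_2 = 1.6047
beam 3: φ=90°, α=165°
  dir = (cos 165°, sin 165°) = (-0.9659, 0.2588); from cell (2,6)
  next x-line at t=0.3520, next y-line at t=2.1250; Δt_x=1.0353, Δt_y=3.8637
    x: enter (1,6) at t=0.3520
    x: enter (0,6) at t=1.3873 ← occupied
  → r_3 = 1.3873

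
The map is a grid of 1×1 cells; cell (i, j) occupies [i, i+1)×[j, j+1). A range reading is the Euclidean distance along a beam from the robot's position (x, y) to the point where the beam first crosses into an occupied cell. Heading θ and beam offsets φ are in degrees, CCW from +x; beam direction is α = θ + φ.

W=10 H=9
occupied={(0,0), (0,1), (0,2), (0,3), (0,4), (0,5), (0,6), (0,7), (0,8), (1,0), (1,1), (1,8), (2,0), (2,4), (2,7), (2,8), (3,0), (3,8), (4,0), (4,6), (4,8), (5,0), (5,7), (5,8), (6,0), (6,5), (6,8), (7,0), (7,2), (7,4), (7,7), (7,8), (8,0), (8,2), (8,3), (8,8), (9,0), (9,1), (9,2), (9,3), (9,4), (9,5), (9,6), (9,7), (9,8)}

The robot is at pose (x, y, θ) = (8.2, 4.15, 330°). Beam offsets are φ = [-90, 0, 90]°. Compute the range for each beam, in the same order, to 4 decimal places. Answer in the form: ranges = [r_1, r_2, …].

ranges = [0.1732, 0.3000, 1.6000]

beam 1: φ=-90°, α=240°
  direction (-0.5000, -0.8660); cell (8,4); t to first gridline: x 0.4000, y 0.1732 (then +2.0000 / +1.1547)
    (8,3) via y @ 0.1732  # hit
  → r_1 = 0.1732
beam 2: φ=0°, α=330°
  direction (0.8660, -0.5000); cell (8,4); t to first gridline: x 0.9238, y 0.3000 (then +1.1547 / +2.0000)
    (8,3) via y @ 0.3000  # hit
  → r_2 = 0.3000
beam 3: φ=90°, α=60°
  direction (0.5000, 0.8660); cell (8,4); t to first gridline: x 1.6000, y 0.9815 (then +2.0000 / +1.1547)
    (8,5) via y @ 0.9815
    (9,5) via x @ 1.6000  # hit
  → r_3 = 1.6000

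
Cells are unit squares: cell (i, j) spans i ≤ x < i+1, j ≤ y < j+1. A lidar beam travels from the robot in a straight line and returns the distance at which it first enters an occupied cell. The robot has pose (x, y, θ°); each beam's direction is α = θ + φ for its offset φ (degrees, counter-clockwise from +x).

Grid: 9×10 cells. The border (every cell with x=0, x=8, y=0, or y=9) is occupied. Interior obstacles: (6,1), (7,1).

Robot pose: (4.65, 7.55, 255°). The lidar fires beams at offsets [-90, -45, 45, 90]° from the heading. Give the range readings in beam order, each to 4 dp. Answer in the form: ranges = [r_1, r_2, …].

beam 1: φ=-90°, α=165°
  cosα=-0.9659 sinα=0.2588 | (4,7) | tMaxX 0.6729 tMaxY 1.7387 | tΔX 1.0353 tΔY 3.8637
    t=0.6729 [x] (3,7)
    t=1.7082 [x] (2,7)
    t=1.7387 [y] (2,8)
    t=2.7435 [x] (1,8)
    t=3.7788 [x] (0,8) — stop
  → r_1 = 3.7788
beam 2: φ=-45°, α=210°
  cosα=-0.8660 sinα=-0.5000 | (4,7) | tMaxX 0.7506 tMaxY 1.1000 | tΔX 1.1547 tΔY 2.0000
    t=0.7506 [x] (3,7)
    t=1.1000 [y] (3,6)
    t=1.9053 [x] (2,6)
    t=3.0600 [x] (1,6)
    t=3.1000 [y] (1,5)
    t=4.2147 [x] (0,5) — stop
  → r_2 = 4.2147
beam 3: φ=45°, α=300°
  cosα=0.5000 sinα=-0.8660 | (4,7) | tMaxX 0.7000 tMaxY 0.6351 | tΔX 2.0000 tΔY 1.1547
    t=0.6351 [y] (4,6)
    t=0.7000 [x] (5,6)
    t=1.7898 [y] (5,5)
    t=2.7000 [x] (6,5)
    t=2.9445 [y] (6,4)
    t=4.0992 [y] (6,3)
    t=4.7000 [x] (7,3)
    t=5.2539 [y] (7,2)
    t=6.4086 [y] (7,1) — stop
  → r_3 = 6.4086
beam 4: φ=90°, α=345°
  cosα=0.9659 sinα=-0.2588 | (4,7) | tMaxX 0.3623 tMaxY 2.1250 | tΔX 1.0353 tΔY 3.8637
    t=0.3623 [x] (5,7)
    t=1.3976 [x] (6,7)
    t=2.1250 [y] (6,6)
    t=2.4329 [x] (7,6)
    t=3.4682 [x] (8,6) — stop
  → r_4 = 3.4682

ranges = [3.7788, 4.2147, 6.4086, 3.4682]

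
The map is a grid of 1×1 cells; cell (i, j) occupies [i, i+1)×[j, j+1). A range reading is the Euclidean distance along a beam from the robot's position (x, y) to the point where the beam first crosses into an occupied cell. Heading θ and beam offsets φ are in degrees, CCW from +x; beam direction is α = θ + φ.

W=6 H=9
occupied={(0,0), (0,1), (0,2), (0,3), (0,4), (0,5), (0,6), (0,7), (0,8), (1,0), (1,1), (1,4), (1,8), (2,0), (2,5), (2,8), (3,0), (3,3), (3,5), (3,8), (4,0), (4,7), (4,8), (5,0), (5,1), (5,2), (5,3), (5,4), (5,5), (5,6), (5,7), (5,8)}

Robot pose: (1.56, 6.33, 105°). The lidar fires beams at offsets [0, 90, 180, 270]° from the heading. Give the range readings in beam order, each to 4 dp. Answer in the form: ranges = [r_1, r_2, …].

beam 1: φ=0°, α=105°
  direction (-0.2588, 0.9659); cell (1,6); t to first gridline: x 2.1637, y 0.6936 (then +3.8637 / +1.0353)
    (1,7) via y @ 0.6936
    (1,8) via y @ 1.7289  # hit
  → r_1 = 1.7289
beam 2: φ=90°, α=195°
  direction (-0.9659, -0.2588); cell (1,6); t to first gridline: x 0.5798, y 1.2750 (then +1.0353 / +3.8637)
    (0,6) via x @ 0.5798  # hit
  → r_2 = 0.5798
beam 3: φ=180°, α=285°
  direction (0.2588, -0.9659); cell (1,6); t to first gridline: x 1.7000, y 0.3416 (then +3.8637 / +1.0353)
    (1,5) via y @ 0.3416
    (1,4) via y @ 1.3769  # hit
  → r_3 = 1.3769
beam 4: φ=270°, α=15°
  direction (0.9659, 0.2588); cell (1,6); t to first gridline: x 0.4555, y 2.5887 (then +1.0353 / +3.8637)
    (2,6) via x @ 0.4555
    (3,6) via x @ 1.4908
    (4,6) via x @ 2.5261
    (4,7) via y @ 2.5887  # hit
  → r_4 = 2.5887

ranges = [1.7289, 0.5798, 1.3769, 2.5887]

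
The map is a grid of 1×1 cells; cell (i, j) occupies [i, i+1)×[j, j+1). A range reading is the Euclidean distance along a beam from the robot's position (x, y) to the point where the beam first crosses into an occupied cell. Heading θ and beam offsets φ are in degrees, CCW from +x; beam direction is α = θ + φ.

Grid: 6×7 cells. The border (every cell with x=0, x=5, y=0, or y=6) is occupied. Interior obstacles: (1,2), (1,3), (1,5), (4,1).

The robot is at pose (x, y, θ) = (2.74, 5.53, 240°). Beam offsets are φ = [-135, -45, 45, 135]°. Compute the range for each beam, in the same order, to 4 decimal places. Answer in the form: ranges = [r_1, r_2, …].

ranges = [0.4866, 0.7661, 4.6898, 1.8159]

beam 1: φ=-135°, α=105°
  d=(-0.2588,0.9659)  start (2,5)  tX=2.8591 tY=0.4866  stride 1/|dx|=3.8637 1/|dy|=1.0353
    cross y-line → (2,6), t=0.4866 (wall)
  → r_1 = 0.4866
beam 2: φ=-45°, α=195°
  d=(-0.9659,-0.2588)  start (2,5)  tX=0.7661 tY=2.0478  stride 1/|dx|=1.0353 1/|dy|=3.8637
    cross x-line → (1,5), t=0.7661 (wall)
  → r_2 = 0.7661
beam 3: φ=45°, α=285°
  d=(0.2588,-0.9659)  start (2,5)  tX=1.0046 tY=0.5487  stride 1/|dx|=3.8637 1/|dy|=1.0353
    cross y-line → (2,4), t=0.5487
    cross x-line → (3,4), t=1.0046
    cross y-line → (3,3), t=1.5840
    cross y-line → (3,2), t=2.6192
    cross y-line → (3,1), t=3.6545
    cross y-line → (3,0), t=4.6898 (wall)
  → r_3 = 4.6898
beam 4: φ=135°, α=15°
  d=(0.9659,0.2588)  start (2,5)  tX=0.2692 tY=1.8159  stride 1/|dx|=1.0353 1/|dy|=3.8637
    cross x-line → (3,5), t=0.2692
    cross x-line → (4,5), t=1.3044
    cross y-line → (4,6), t=1.8159 (wall)
  → r_4 = 1.8159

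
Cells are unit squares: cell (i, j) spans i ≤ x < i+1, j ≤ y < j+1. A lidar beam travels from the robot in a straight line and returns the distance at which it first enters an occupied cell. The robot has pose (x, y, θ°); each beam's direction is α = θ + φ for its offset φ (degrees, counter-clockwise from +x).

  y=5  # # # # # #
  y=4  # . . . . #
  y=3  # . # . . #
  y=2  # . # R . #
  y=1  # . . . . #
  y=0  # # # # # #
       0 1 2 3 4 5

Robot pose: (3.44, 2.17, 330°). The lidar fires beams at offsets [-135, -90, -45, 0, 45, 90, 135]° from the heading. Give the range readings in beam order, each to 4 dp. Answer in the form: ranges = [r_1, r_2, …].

ranges = [0.4555, 1.3510, 1.2113, 1.8013, 1.6150, 3.1200, 1.7000]

beam 1: φ=-135°, α=195°
  direction (-0.9659, -0.2588); cell (3,2); t to first gridline: x 0.4555, y 0.6568 (then +1.0353 / +3.8637)
    (2,2) via x @ 0.4555  # hit
  → r_1 = 0.4555
beam 2: φ=-90°, α=240°
  direction (-0.5000, -0.8660); cell (3,2); t to first gridline: x 0.8800, y 0.1963 (then +2.0000 / +1.1547)
    (3,1) via y @ 0.1963
    (2,1) via x @ 0.8800
    (2,0) via y @ 1.3510  # hit
  → r_2 = 1.3510
beam 3: φ=-45°, α=285°
  direction (0.2588, -0.9659); cell (3,2); t to first gridline: x 2.1637, y 0.1760 (then +3.8637 / +1.0353)
    (3,1) via y @ 0.1760
    (3,0) via y @ 1.2113  # hit
  → r_3 = 1.2113
beam 4: φ=0°, α=330°
  direction (0.8660, -0.5000); cell (3,2); t to first gridline: x 0.6466, y 0.3400 (then +1.1547 / +2.0000)
    (3,1) via y @ 0.3400
    (4,1) via x @ 0.6466
    (5,1) via x @ 1.8013  # hit
  → r_4 = 1.8013
beam 5: φ=45°, α=15°
  direction (0.9659, 0.2588); cell (3,2); t to first gridline: x 0.5798, y 3.2069 (then +1.0353 / +3.8637)
    (4,2) via x @ 0.5798
    (5,2) via x @ 1.6150  # hit
  → r_5 = 1.6150
beam 6: φ=90°, α=60°
  direction (0.5000, 0.8660); cell (3,2); t to first gridline: x 1.1200, y 0.9584 (then +2.0000 / +1.1547)
    (3,3) via y @ 0.9584
    (4,3) via x @ 1.1200
    (4,4) via y @ 2.1131
    (5,4) via x @ 3.1200  # hit
  → r_6 = 3.1200
beam 7: φ=135°, α=105°
  direction (-0.2588, 0.9659); cell (3,2); t to first gridline: x 1.7000, y 0.8593 (then +3.8637 / +1.0353)
    (3,3) via y @ 0.8593
    (2,3) via x @ 1.7000  # hit
  → r_7 = 1.7000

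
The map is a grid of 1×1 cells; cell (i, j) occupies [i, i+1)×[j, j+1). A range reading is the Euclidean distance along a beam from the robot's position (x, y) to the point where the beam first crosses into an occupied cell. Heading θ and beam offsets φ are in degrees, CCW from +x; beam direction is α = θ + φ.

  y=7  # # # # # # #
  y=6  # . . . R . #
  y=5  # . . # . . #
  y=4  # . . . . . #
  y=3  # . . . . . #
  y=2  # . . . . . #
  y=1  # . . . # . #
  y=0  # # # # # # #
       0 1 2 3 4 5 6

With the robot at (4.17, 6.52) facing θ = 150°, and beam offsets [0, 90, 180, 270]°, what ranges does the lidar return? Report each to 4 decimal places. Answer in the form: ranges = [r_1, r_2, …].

beam 1: φ=0°, α=150°
  direction (-0.8660, 0.5000); cell (4,6); t to first gridline: x 0.1963, y 0.9600 (then +1.1547 / +2.0000)
    (3,6) via x @ 0.1963
    (3,7) via y @ 0.9600  # hit
  → r_1 = 0.9600
beam 2: φ=90°, α=240°
  direction (-0.5000, -0.8660); cell (4,6); t to first gridline: x 0.3400, y 0.6004 (then +2.0000 / +1.1547)
    (3,6) via x @ 0.3400
    (3,5) via y @ 0.6004  # hit
  → r_2 = 0.6004
beam 3: φ=180°, α=330°
  direction (0.8660, -0.5000); cell (4,6); t to first gridline: x 0.9584, y 1.0400 (then +1.1547 / +2.0000)
    (5,6) via x @ 0.9584
    (5,5) via y @ 1.0400
    (6,5) via x @ 2.1131  # hit
  → r_3 = 2.1131
beam 4: φ=270°, α=60°
  direction (0.5000, 0.8660); cell (4,6); t to first gridline: x 1.6600, y 0.5543 (then +2.0000 / +1.1547)
    (4,7) via y @ 0.5543  # hit
  → r_4 = 0.5543

ranges = [0.9600, 0.6004, 2.1131, 0.5543]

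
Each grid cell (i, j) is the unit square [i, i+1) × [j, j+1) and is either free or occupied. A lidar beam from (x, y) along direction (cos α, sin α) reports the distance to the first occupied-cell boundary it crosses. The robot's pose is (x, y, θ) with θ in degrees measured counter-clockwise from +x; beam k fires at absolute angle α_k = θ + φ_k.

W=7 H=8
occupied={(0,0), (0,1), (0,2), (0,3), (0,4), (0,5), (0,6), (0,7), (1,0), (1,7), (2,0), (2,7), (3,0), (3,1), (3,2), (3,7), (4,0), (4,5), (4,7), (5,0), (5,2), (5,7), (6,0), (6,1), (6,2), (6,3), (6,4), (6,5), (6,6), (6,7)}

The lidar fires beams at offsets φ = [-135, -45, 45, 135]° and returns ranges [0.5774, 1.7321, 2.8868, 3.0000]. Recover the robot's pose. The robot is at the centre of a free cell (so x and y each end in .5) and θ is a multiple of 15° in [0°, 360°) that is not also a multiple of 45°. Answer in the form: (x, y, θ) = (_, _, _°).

(x, y, θ) = (3.5, 5.5, 165°)

The pose lattice has 26·16 = 416 candidates. Test each by forward raycasting.
  (5.5, 6.5, 255°): beam 2 = 1.0000 ≠ 1.7321 ✗
  (4.5, 2.5, 330°): beam 1 = 0.5176 ≠ 0.5774 ✗
  (4.5, 2.5, 285°): beam 2 = 1.0000 ≠ 1.7321 ✗
  …
  (3.5, 5.5, 165°): r_1=0.5774, r_2=1.7321, r_3=2.8868, r_4=3.0000 — all match ✓
Only this pose fits every beam.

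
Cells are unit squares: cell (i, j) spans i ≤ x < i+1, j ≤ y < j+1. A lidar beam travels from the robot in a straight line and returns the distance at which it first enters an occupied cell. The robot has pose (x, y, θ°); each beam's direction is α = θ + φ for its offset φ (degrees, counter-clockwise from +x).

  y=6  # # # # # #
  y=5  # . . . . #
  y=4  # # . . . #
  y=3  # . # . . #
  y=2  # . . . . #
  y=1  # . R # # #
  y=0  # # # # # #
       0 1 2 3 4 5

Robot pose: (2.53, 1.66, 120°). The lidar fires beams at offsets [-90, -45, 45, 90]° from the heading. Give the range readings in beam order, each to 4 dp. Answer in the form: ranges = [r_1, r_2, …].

beam 1: φ=-90°, α=30°
  cosα=0.8660 sinα=0.5000 | (2,1) | tMaxX 0.5427 tMaxY 0.6800 | tΔX 1.1547 tΔY 2.0000
    t=0.5427 [x] (3,1) — stop
  → r_1 = 0.5427
beam 2: φ=-45°, α=75°
  cosα=0.2588 sinα=0.9659 | (2,1) | tMaxX 1.8159 tMaxY 0.3520 | tΔX 3.8637 tΔY 1.0353
    t=0.3520 [y] (2,2)
    t=1.3873 [y] (2,3) — stop
  → r_2 = 1.3873
beam 3: φ=45°, α=165°
  cosα=-0.9659 sinα=0.2588 | (2,1) | tMaxX 0.5487 tMaxY 1.3137 | tΔX 1.0353 tΔY 3.8637
    t=0.5487 [x] (1,1)
    t=1.3137 [y] (1,2)
    t=1.5840 [x] (0,2) — stop
  → r_3 = 1.5840
beam 4: φ=90°, α=210°
  cosα=-0.8660 sinα=-0.5000 | (2,1) | tMaxX 0.6120 tMaxY 1.3200 | tΔX 1.1547 tΔY 2.0000
    t=0.6120 [x] (1,1)
    t=1.3200 [y] (1,0) — stop
  → r_4 = 1.3200

ranges = [0.5427, 1.3873, 1.5840, 1.3200]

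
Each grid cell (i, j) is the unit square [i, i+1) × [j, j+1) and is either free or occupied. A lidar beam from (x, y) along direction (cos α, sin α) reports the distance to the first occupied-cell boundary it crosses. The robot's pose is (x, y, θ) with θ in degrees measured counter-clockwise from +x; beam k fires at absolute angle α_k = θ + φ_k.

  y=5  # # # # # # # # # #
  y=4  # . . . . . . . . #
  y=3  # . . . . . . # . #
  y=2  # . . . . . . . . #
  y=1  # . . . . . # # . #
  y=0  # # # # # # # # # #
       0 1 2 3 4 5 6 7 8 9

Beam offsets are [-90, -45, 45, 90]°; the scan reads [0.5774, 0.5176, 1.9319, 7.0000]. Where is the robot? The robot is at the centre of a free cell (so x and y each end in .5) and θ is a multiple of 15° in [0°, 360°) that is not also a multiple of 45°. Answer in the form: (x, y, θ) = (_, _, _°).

(x, y, θ) = (1.5, 1.5, 300°)

Enumerate (i+0.5, j+0.5, θ) over the 29 free cells and 16 admissible headings. For each, cast all 4 beams and compare to the given ranges.
  (6.5, 4.5, 165°): beam 1 = 0.5176 ≠ 0.5774 ✗
  (2.5, 4.5, 30°): beam 1 = 4.0415 ≠ 0.5774 ✗
  (4.5, 3.5, 120°): beam 1 = 3.0000 ≠ 0.5774 ✗
  …
  (1.5, 1.5, 300°): r_1=0.5774, r_2=0.5176, r_3=1.9319, r_4=7.0000 — all match ✓
Unique over the lattice → pose = (1.5, 1.5, 300°).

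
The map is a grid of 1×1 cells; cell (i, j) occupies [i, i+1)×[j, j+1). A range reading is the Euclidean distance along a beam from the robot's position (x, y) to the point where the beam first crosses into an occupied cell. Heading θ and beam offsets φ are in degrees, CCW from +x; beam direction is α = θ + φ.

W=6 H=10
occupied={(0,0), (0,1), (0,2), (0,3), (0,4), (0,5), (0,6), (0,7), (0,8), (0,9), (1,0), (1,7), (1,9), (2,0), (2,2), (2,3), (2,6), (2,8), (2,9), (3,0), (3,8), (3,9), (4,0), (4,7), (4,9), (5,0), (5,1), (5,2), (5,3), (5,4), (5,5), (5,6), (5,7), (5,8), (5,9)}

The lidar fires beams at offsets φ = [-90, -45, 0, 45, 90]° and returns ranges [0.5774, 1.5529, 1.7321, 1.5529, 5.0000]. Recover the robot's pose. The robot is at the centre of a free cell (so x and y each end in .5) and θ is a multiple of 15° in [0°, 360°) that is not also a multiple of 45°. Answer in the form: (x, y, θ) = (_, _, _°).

Enumerate (i+0.5, j+0.5, θ) over the 25 free cells and 16 admissible headings. For each, cast all 5 beams and compare to the given ranges.
  (3.5, 7.5, 60°): beam 2 = 0.5176 ≠ 1.5529 ✗
  (3.5, 4.5, 60°): beam 1 = 1.7321 ≠ 0.5774 ✗
  (1.5, 5.5, 240°): beam 2 = 0.5176 ≠ 1.5529 ✗
  (4.5, 8.5, 60°): beam 2 = 0.5176 ≠ 1.5529 ✗
  …
  (2.5, 5.5, 210°): r_1=0.5774, r_2=1.5529, r_3=1.7321, r_4=1.5529, r_5=5.0000 — all match ✓
Only this pose fits every beam.

(x, y, θ) = (2.5, 5.5, 210°)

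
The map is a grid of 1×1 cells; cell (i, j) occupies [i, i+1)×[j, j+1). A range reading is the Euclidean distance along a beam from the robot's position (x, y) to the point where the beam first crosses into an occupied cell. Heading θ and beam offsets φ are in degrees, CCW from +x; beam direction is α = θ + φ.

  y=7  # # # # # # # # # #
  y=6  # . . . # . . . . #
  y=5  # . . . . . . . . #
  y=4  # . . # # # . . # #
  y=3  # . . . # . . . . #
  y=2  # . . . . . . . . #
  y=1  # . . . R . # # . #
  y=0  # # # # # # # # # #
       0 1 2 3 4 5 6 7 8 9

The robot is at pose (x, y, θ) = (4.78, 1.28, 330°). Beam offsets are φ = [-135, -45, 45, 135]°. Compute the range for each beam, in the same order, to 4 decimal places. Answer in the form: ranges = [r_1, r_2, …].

beam 1: φ=-135°, α=195°
  direction (-0.9659, -0.2588); cell (4,1); t to first gridline: x 0.8075, y 1.0818 (then +1.0353 / +3.8637)
    (3,1) via x @ 0.8075
    (3,0) via y @ 1.0818  # hit
  → r_1 = 1.0818
beam 2: φ=-45°, α=285°
  direction (0.2588, -0.9659); cell (4,1); t to first gridline: x 0.8500, y 0.2899 (then +3.8637 / +1.0353)
    (4,0) via y @ 0.2899  # hit
  → r_2 = 0.2899
beam 3: φ=45°, α=15°
  direction (0.9659, 0.2588); cell (4,1); t to first gridline: x 0.2278, y 2.7819 (then +1.0353 / +3.8637)
    (5,1) via x @ 0.2278
    (6,1) via x @ 1.2630  # hit
  → r_3 = 1.2630
beam 4: φ=135°, α=105°
  direction (-0.2588, 0.9659); cell (4,1); t to first gridline: x 3.0137, y 0.7454 (then +3.8637 / +1.0353)
    (4,2) via y @ 0.7454
    (4,3) via y @ 1.7807  # hit
  → r_4 = 1.7807

ranges = [1.0818, 0.2899, 1.2630, 1.7807]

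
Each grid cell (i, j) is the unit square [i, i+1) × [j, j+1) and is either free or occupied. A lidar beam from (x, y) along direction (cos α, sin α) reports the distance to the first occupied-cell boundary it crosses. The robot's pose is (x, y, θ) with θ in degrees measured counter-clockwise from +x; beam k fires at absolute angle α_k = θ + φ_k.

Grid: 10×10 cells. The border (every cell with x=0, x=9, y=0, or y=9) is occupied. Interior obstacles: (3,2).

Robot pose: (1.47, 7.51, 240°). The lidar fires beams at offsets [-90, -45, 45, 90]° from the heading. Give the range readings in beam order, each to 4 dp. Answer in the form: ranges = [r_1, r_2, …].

beam 1: φ=-90°, α=150°
  dir = (cos 150°, sin 150°) = (-0.8660, 0.5000); from cell (1,7)
  next x-line at t=0.5427, next y-line at t=0.9800; Δt_x=1.1547, Δt_y=2.0000
    x: enter (0,7) at t=0.5427 ← occupied
  → r_1 = 0.5427
beam 2: φ=-45°, α=195°
  dir = (cos 195°, sin 195°) = (-0.9659, -0.2588); from cell (1,7)
  next x-line at t=0.4866, next y-line at t=1.9705; Δt_x=1.0353, Δt_y=3.8637
    x: enter (0,7) at t=0.4866 ← occupied
  → r_2 = 0.4866
beam 3: φ=45°, α=285°
  dir = (cos 285°, sin 285°) = (0.2588, -0.9659); from cell (1,7)
  next x-line at t=2.0478, next y-line at t=0.5280; Δt_x=3.8637, Δt_y=1.0353
    y: enter (1,6) at t=0.5280
    y: enter (1,5) at t=1.5633
    x: enter (2,5) at t=2.0478
    y: enter (2,4) at t=2.5985
    y: enter (2,3) at t=3.6338
    y: enter (2,2) at t=4.6691
    y: enter (2,1) at t=5.7044
    x: enter (3,1) at t=5.9115
    y: enter (3,0) at t=6.7396 ← occupied
  → r_3 = 6.7396
beam 4: φ=90°, α=330°
  dir = (cos 330°, sin 330°) = (0.8660, -0.5000); from cell (1,7)
  next x-line at t=0.6120, next y-line at t=1.0200; Δt_x=1.1547, Δt_y=2.0000
    x: enter (2,7) at t=0.6120
    y: enter (2,6) at t=1.0200
    x: enter (3,6) at t=1.7667
    x: enter (4,6) at t=2.9214
    y: enter (4,5) at t=3.0200
    x: enter (5,5) at t=4.0761
    y: enter (5,4) at t=5.0200
    x: enter (6,4) at t=5.2308
    x: enter (7,4) at t=6.3855
    y: enter (7,3) at t=7.0200
    x: enter (8,3) at t=7.5402
    x: enter (9,3) at t=8.6949 ← occupied
  → r_4 = 8.6949

ranges = [0.5427, 0.4866, 6.7396, 8.6949]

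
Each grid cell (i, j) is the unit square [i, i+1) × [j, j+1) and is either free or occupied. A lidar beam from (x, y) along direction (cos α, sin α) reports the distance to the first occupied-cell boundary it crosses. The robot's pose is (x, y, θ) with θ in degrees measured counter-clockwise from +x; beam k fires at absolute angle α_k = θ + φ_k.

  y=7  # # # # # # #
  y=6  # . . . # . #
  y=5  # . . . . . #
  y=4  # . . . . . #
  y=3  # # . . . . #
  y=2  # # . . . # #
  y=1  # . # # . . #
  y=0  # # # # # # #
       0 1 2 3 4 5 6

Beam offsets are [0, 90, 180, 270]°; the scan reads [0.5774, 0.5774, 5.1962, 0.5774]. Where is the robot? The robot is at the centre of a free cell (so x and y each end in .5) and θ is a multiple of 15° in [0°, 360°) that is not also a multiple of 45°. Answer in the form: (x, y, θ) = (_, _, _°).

(x, y, θ) = (5.5, 6.5, 60°)

The pose lattice has 24·16 = 384 candidates. Test each by forward raycasting.
  (5.5, 3.5, 15°): beam 1 = 0.5176 ≠ 0.5774 ✗
  (5.5, 1.5, 165°): beam 1 = 1.5529 ≠ 0.5774 ✗
  (5.5, 5.5, 330°): beam 2 = 1.0000 ≠ 0.5774 ✗
  (5.5, 1.5, 150°): beam 1 = 4.0415 ≠ 0.5774 ✗
  (5.5, 6.5, 195°): beam 1 = 0.5176 ≠ 0.5774 ✗
  …
  (5.5, 6.5, 60°): r_1=0.5774, r_2=0.5774, r_3=5.1962, r_4=0.5774 — all match ✓
No second candidate reproduces the full scan.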